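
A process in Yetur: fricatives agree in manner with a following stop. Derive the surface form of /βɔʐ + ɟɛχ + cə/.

[βɔɖɟɛqcə]

/ʐ/ is a voiced retroflex fricative. The following trigger /ɟ/ is a stop, so /ʐ/ must become a stop as well.
Changing only its manner to stop gives [ɖ] — the voiced retroflex stop.
At the second juncture, /χ/ likewise becomes [q] adjacent to /c/.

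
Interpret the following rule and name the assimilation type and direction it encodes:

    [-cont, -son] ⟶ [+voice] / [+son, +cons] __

The target ([-cont, -son], stops) acquires [+voice] next to a sonorant consonant ([+son, +cons]) — it takes on the voicing of its neighbour, so the feature that spreads is voicing.
Since the environment is written before the underscore, the trigger precedes the target; the direction is progressive.

progressive voicing assimilation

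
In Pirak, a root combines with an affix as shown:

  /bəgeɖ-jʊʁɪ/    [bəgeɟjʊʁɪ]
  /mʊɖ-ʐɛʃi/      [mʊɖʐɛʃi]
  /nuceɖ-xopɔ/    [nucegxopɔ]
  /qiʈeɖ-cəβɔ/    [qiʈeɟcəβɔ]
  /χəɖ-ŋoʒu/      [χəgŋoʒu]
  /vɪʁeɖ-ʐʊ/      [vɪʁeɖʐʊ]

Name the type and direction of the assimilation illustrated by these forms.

regressive place assimilation

Underlying /ɖ/ is realised as [ɟ] next to /j/; /j/ itself does not change.
The change retroflex → palatal matches the place of the following /j/, identifying this as place assimilation.
Manner and voice are unchanged, so the assimilation is partial, not total.
The other alternating forms pattern the same way: /ɖ/ → [g] before /x/ (retroflex → velar, matching velar); /ɖ/ → [ɟ] before /c/ (retroflex → palatal, matching palatal); /ɖ/ → [g] before /ŋ/ (retroflex → velar, matching velar) — only place changes, and always toward the following segment.
No alternation appears in [mʊɖʐɛʃi], [vɪʁeɖʐʊ]: there the adjacent consonants already agree in place (/ɖ/ and /ʐ/ are both retroflex; /ɖ/ and /ʐ/ are both retroflex), so these forms are consistent with the same rule.
Since the segment that changes precedes the conditioning segment, the assimilation is regressive.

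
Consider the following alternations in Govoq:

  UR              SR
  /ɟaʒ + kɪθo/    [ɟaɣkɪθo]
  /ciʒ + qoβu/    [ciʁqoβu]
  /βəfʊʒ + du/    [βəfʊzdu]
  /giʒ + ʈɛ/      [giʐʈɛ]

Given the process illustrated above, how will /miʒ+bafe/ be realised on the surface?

[miβbafe]

The data show regressive place assimilation: /ʒ/ → [ɣ] before /k/; /ʒ/ → [ʁ] before /q/; /ʒ/ → [z] before /d/; /ʒ/ → [ʐ] before /ʈ/. In each pair only place changes, matching the following consonant, while manner and voice stay constant.
/ʒ/ is a voiced postalveolar fricative. The following trigger /b/ is bilabial, so /ʒ/ must become bilabial as well.
The voiced bilabial fricative is [β], so /ʒ/ → [β].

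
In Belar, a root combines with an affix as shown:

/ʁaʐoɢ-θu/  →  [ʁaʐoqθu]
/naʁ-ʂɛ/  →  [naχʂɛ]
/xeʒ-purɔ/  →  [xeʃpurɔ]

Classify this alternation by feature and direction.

Comparing underlying and surface forms, /ɢ/ → [q] is the alternation; the neighbouring /θ/ is constant.
The change voiced → voiceless matches the voicing of the following /θ/, identifying this as voicing assimilation.
Place and manner are unchanged, so the assimilation is partial, not total.
Checking the remaining alternations: /ʁ/ → [χ] before /ʂ/ (voiced → voiceless, matching voiceless); /ʒ/ → [ʃ] before /p/ (voiced → voiceless, matching voiceless) — only voicing changes, and always toward the following segment.
The trigger is the following segment, so the direction is regressive (anticipatory).

regressive voicing assimilation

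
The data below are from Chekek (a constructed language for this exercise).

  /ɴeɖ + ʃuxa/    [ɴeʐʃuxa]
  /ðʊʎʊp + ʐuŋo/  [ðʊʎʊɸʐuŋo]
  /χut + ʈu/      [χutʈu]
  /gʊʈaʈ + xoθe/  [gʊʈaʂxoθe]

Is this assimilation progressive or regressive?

Underlying /ɖ/ is realised as [ʐ] next to /ʃ/; /ʃ/ itself does not change.
The change stop → fricative matches the manner of the following /ʃ/, identifying this as manner assimilation.
The other alternating forms pattern the same way: /p/ → [ɸ] before /ʐ/ (stop → fricative, matching a fricative); /ʈ/ → [ʂ] before /x/ (stop → fricative, matching a fricative) — only manner changes, and always toward the following segment.
No alternation appears in [χutʈu]: there the adjacent consonants already agree in manner (/t/ and /ʈ/ are both stops), so this form is consistent with the same rule.
Since the segment that changes precedes the conditioning segment, the assimilation is regressive.

regressive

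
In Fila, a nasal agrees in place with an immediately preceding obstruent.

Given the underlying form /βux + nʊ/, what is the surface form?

/n/ is a voiced alveolar nasal. The preceding trigger /x/ is velar, so /n/ must become velar as well.
The voiced velar nasal is [ŋ], so /n/ → [ŋ].

[βuxŋʊ]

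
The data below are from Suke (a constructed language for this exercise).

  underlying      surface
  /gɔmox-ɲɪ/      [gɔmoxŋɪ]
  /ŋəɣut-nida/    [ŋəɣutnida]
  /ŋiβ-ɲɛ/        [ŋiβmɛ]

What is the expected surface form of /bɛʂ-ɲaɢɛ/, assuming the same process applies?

[bɛʂɳaɢɛ]

The data show progressive place assimilation: /ɲ/ → [ŋ] after /x/; /ɲ/ → [m] after /β/. In each pair only place changes, matching the preceding consonant, while manner and voice stay constant.
Nothing changes in [ŋəɣutnida]: there the adjacent consonants already agree in place (/n/ and /t/ are both alveolar), so this form is consistent with the same rule.
/ɲ/ is a voiced palatal nasal. The preceding trigger /ʂ/ is retroflex, so /ɲ/ must become retroflex as well.
Changing only its place to retroflex gives [ɳ] — the voiced retroflex nasal.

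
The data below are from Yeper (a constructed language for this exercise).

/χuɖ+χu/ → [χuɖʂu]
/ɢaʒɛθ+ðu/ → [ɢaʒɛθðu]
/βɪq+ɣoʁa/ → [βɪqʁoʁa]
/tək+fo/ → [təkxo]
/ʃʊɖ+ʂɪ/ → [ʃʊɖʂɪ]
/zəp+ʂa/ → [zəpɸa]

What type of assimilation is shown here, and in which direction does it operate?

Comparing underlying and surface forms, /χ/ → [ʂ] is the alternation; the neighbouring /ɖ/ is constant.
/χ/ is uvular while /ɖ/ is retroflex; the output [ʂ] is retroflex, matching the trigger — so the feature that spreads is place.
Manner and voice are unchanged, so the assimilation is partial, not total.
The same holds elsewhere in the data: /ɣ/ → [ʁ] after /q/ (velar → uvular, matching uvular); /f/ → [x] after /k/ (labiodental → velar, matching velar); /ʂ/ → [ɸ] after /p/ (retroflex → bilabial, matching bilabial) — only place changes, and always toward the preceding segment.
Nothing changes in [ɢaʒɛθðu], [ʃʊɖʂɪ]: there the adjacent consonants already agree in place (/ð/ and /θ/ are both dental; /ʂ/ and /ɖ/ are both retroflex), so these forms are consistent with the same rule.
Since the segment that changes follows the conditioning segment, the assimilation is progressive.

progressive place assimilation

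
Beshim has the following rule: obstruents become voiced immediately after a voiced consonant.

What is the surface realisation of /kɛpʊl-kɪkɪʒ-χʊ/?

[kɛpʊlgɪkɪʒʁʊ]

/k/ is a voiceless velar stop. The preceding trigger /l/ is voiced, so /k/ must become voiced as well.
The voiced velar stop is [g], so /k/ → [g].
At the second juncture, /χ/ likewise becomes [ʁ] adjacent to /ʒ/.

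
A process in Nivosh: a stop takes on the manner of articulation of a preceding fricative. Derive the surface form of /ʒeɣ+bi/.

The rule targets /b/ (voiced bilabial stop), which sits after the trigger /ɣ/ (fricative).
Changing only its manner to fricative gives [β] — the voiced bilabial fricative.

[ʒeɣβi]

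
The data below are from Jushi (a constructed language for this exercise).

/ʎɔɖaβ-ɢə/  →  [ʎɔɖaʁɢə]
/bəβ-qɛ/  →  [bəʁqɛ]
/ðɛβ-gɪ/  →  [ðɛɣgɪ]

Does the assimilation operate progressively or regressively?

regressive

Comparing underlying and surface forms, /β/ → [ʁ] is the alternation; the neighbouring /ɢ/ is constant.
/β/ is bilabial while /ɢ/ is uvular; the output [ʁ] is uvular, matching the trigger — so the feature that spreads is place.
Checking the remaining alternations: /β/ → [ʁ] before /q/ (bilabial → uvular, matching uvular); /β/ → [ɣ] before /g/ (bilabial → velar, matching velar) — only place changes, and always toward the following segment.
Since the segment that changes precedes the conditioning segment, the assimilation is regressive.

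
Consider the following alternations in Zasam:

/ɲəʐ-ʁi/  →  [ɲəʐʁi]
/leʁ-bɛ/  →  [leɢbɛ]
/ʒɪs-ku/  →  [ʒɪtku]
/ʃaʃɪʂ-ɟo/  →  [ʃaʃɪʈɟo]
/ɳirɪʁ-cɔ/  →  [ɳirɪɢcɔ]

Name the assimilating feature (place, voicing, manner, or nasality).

Comparing underlying and surface forms, /ʁ/ → [ɢ] is the alternation; the neighbouring /b/ is constant.
The change fricative → stop matches the manner of the following /b/, identifying this as manner assimilation.
The other alternating forms pattern the same way: /s/ → [t] before /k/ (fricative → stop, matching a stop); /ʂ/ → [ʈ] before /ɟ/ (fricative → stop, matching a stop); /ʁ/ → [ɢ] before /c/ (fricative → stop, matching a stop) — only manner changes, and always toward the following segment.
No alternation appears in [ɲəʐʁi]: there the adjacent consonants already agree in manner (/ʐ/ and /ʁ/ are both fricatives), so this form is consistent with the same rule.

manner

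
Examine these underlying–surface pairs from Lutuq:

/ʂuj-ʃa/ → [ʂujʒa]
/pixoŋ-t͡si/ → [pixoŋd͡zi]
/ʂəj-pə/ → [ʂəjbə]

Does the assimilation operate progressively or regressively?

progressive

Underlying /ʃ/ is realised as [ʒ] next to /j/; /j/ itself does not change.
/ʃ/ is voiceless while /j/ is voiced; the output [ʒ] is voiced, matching the trigger — so the feature that spreads is voicing.
Checking the remaining alternations: /t͡s/ → [d͡z] after /ŋ/ (voiceless → voiced, matching voiced); /p/ → [b] after /j/ (voiceless → voiced, matching voiced) — only voicing changes, and always toward the preceding segment.
Since the segment that changes follows the conditioning segment, the assimilation is progressive.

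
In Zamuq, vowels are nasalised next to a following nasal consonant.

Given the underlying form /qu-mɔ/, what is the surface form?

[qũmɔ]

The vowel /u/ is adjacent to the following nasal /m/, so it acquires [+nasal] and surfaces as [ũ].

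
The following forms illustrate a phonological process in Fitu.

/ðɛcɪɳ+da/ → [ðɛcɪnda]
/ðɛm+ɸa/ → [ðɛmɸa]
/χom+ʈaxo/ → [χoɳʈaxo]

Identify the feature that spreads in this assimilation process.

place

Comparing underlying and surface forms, /ɳ/ → [n] is the alternation; the neighbouring /d/ is constant.
/ɳ/ is retroflex while /d/ is alveolar; the output [n] is alveolar, matching the trigger — so the feature that spreads is place.
Checking the remaining alternation: /m/ → [ɳ] before /ʈ/ (bilabial → retroflex, matching retroflex) — only place changes, and always toward the following segment.
No alternation appears in [ðɛmɸa]: there the adjacent consonants already agree in place (/m/ and /ɸ/ are both bilabial), so this form is consistent with the same rule.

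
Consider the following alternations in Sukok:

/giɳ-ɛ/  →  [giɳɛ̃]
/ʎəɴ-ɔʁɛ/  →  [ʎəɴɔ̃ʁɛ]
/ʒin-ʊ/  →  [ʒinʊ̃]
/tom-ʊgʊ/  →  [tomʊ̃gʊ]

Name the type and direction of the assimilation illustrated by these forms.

The vowel /ɛ/ surfaces as nasalised [ɛ̃] next to the preceding nasal /ɳ/ — it has acquired the [+nasal] feature of its neighbour.
Likewise in the remaining data: /ɔ/ → [ɔ̃] after /ɴ/; /ʊ/ → [ʊ̃] after /n/; /ʊ/ → [ʊ̃] after /m/ — each time a vowel is nasalised next to a preceding nasal.
Because the conditioning nasal is to the left of the vowel that changes, the process is progressive (perseverative).

progressive nasality assimilation (vowel nasalisation)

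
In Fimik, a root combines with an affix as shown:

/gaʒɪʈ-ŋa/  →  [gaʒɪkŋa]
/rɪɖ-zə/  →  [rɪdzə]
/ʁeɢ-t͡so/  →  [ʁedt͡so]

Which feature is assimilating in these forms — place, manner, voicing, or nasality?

place

The segment that alternates is /ʈ/, which surfaces as [k] when adjacent to /ŋ/.
The change retroflex → velar matches the place of the following /ŋ/, identifying this as place assimilation.
Checking the remaining alternations: /ɖ/ → [d] before /z/ (retroflex → alveolar, matching alveolar); /ɢ/ → [d] before /t͡s/ (uvular → alveolar, matching alveolar) — only place changes, and always toward the following segment.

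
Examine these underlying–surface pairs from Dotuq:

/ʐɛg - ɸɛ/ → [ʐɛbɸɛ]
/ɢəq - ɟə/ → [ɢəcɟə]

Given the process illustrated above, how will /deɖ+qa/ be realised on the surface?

The data show regressive place assimilation: /g/ → [b] before /ɸ/; /q/ → [c] before /ɟ/. In each pair only place changes, matching the following consonant, while manner and voice stay constant.
The rule targets /ɖ/ (voiced retroflex stop), which sits before the trigger /q/ (uvular).
A voiced uvular stop is [ɢ], so the surface segment is [ɢ].

[deɢqa]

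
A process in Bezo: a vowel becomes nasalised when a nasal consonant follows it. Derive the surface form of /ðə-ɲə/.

The vowel /ə/ is adjacent to the following nasal /ɲ/, so it acquires [+nasal] and surfaces as [ə̃].

[ðə̃ɲə]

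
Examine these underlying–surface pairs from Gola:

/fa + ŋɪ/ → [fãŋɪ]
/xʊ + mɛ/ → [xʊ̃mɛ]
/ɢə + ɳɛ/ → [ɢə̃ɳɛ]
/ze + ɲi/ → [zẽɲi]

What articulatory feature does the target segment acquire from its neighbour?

nasality

The vowel /a/ surfaces as nasalised [ã] next to the following nasal /ŋ/ — it has acquired the [+nasal] feature of its neighbour.
The other forms show the same pattern: /ʊ/ → [ʊ̃] before /m/; /ə/ → [ə̃] before /ɳ/; /e/ → [ẽ] before /ɲ/ — each time a vowel is nasalised next to a following nasal.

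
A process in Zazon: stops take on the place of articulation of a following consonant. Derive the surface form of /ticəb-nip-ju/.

[ticədnicju]

/b/ is a voiced bilabial stop. The following trigger /n/ is alveolar, so /b/ must become alveolar as well.
A voiced alveolar stop is [d], so the surface segment is [d].
At the second juncture, /p/ likewise becomes [c] adjacent to /j/.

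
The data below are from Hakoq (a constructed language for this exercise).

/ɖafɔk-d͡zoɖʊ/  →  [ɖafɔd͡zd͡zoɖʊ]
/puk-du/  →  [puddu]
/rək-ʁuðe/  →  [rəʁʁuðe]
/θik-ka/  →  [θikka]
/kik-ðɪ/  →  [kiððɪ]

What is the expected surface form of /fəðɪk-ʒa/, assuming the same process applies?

[fəðɪʒʒa]

The data show regressive total assimilation (/k/ → [d͡z] before /d͡z/; /k/ → [d] before /d/; /k/ → [ʁ] before /ʁ/; /k/ → [ð] before /ð/): in every case the target segment becomes identical to its following neighbour, copying more than a single feature.
In [θikka] the two consonants at the boundary are already identical (/k/ + /k/), so the rule applies vacuously and nothing changes.
/k/ is the segment targeted by the rule; it sits immediately before /ʒ/, so it assimilates completely and surfaces as [ʒ].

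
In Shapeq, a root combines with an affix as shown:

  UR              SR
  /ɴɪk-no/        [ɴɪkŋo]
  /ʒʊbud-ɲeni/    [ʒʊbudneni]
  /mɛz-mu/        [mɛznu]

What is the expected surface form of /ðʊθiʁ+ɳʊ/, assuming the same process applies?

The data show progressive place assimilation: /n/ → [ŋ] after /k/; /ɲ/ → [n] after /d/; /m/ → [n] after /z/. In each pair only place changes, matching the preceding consonant, while manner and voice stay constant.
/ɳ/ is a voiced retroflex nasal. The preceding trigger /ʁ/ is uvular, so /ɳ/ must become uvular as well.
The voiced uvular nasal is [ɴ], so /ɳ/ → [ɴ].

[ðʊθiʁɴʊ]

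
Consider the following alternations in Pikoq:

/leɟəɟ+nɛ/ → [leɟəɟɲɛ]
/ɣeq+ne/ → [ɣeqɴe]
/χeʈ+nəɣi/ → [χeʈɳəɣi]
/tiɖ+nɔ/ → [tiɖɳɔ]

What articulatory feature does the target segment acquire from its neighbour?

place

The segment that alternates is /n/, which surfaces as [ɲ] when adjacent to /ɟ/.
/n/ is alveolar while /ɟ/ is palatal; the output [ɲ] is palatal, matching the trigger — so the feature that spreads is place.
The same holds elsewhere in the data: /n/ → [ɴ] after /q/ (alveolar → uvular, matching uvular); /n/ → [ɳ] after /ʈ/ (alveolar → retroflex, matching retroflex); /n/ → [ɳ] after /ɖ/ (alveolar → retroflex, matching retroflex) — only place changes, and always toward the preceding segment.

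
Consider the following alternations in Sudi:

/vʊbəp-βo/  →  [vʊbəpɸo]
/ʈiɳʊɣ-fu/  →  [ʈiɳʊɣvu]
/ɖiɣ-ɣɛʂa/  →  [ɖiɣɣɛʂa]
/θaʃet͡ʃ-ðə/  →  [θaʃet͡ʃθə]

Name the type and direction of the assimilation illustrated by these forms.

The segment that alternates is /β/, which surfaces as [ɸ] when adjacent to /p/.
The change voiced → voiceless matches the voicing of the preceding /p/, identifying this as voicing assimilation.
Place and manner are unchanged, so the assimilation is partial, not total.
The same holds elsewhere in the data: /f/ → [v] after /ɣ/ (voiceless → voiced, matching voiced); /ð/ → [θ] after /t͡ʃ/ (voiced → voiceless, matching voiceless) — only voicing changes, and always toward the preceding segment.
Nothing changes in [ɖiɣɣɛʂa]: there the adjacent consonants already agree in voicing (/ɣ/ and /ɣ/ are both voiced), so this form is consistent with the same rule.
Since the segment that changes follows the conditioning segment, the assimilation is progressive.

progressive voicing assimilation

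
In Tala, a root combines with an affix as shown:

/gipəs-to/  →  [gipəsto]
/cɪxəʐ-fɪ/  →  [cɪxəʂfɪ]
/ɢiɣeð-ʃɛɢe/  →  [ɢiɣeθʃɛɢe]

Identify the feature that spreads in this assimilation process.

The segment that alternates is /ʐ/, which surfaces as [ʂ] when adjacent to /f/.
The change voiced → voiceless matches the voicing of the following /f/, identifying this as voicing assimilation.
Checking the remaining alternation: /ð/ → [θ] before /ʃ/ (voiced → voiceless, matching voiceless) — only voicing changes, and always toward the following segment.
No alternation appears in [gipəsto]: there the adjacent consonants already agree in voicing (/s/ and /t/ are both voiceless), so this form is consistent with the same rule.

voicing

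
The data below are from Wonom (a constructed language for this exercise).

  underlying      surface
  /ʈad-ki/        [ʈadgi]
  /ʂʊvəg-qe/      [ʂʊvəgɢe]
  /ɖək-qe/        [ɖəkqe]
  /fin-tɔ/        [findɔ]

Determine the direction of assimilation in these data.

progressive

Underlying /k/ is realised as [g] next to /d/; /d/ itself does not change.
The change voiceless → voiced matches the voicing of the preceding /d/, identifying this as voicing assimilation.
Checking the remaining alternations: /q/ → [ɢ] after /g/ (voiceless → voiced, matching voiced); /t/ → [d] after /n/ (voiceless → voiced, matching voiced) — only voicing changes, and always toward the preceding segment.
Nothing changes in [ɖəkqe]: there the adjacent consonants already agree in voicing (/q/ and /k/ are both voiceless), so this form is consistent with the same rule.
Since the segment that changes follows the conditioning segment, the assimilation is progressive.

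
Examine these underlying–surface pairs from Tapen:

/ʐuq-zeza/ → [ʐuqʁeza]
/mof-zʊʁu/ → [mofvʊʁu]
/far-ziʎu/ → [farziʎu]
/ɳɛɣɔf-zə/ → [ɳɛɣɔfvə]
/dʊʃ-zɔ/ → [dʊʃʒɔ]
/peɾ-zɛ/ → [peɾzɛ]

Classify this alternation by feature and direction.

The segment that alternates is /z/, which surfaces as [ʁ] when adjacent to /q/.
The change alveolar → uvular matches the place of the preceding /q/, identifying this as place assimilation.
Manner and voice are unchanged, so the assimilation is partial, not total.
The other alternating forms pattern the same way: /z/ → [v] after /f/ (alveolar → labiodental, matching labiodental); /z/ → [ʒ] after /ʃ/ (alveolar → postalveolar, matching postalveolar) — only place changes, and always toward the preceding segment.
Nothing changes in [farziʎu], [peɾzɛ]: there the adjacent consonants already agree in place (/z/ and /r/ are both alveolar; /z/ and /ɾ/ are both alveolar), so these forms are consistent with the same rule.
Since the segment that changes follows the conditioning segment, the assimilation is progressive.

progressive place assimilation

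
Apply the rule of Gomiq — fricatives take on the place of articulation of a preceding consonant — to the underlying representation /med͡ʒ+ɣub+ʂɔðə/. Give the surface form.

[med͡ʒʒubɸɔðə]

/ɣ/ is a voiced velar fricative. The preceding trigger /d͡ʒ/ is postalveolar, so /ɣ/ must become postalveolar as well.
A voiced postalveolar fricative is [ʒ], so the surface segment is [ʒ].
The same rule applies at the second boundary: /ʂ/ → [ɸ] next to /b/.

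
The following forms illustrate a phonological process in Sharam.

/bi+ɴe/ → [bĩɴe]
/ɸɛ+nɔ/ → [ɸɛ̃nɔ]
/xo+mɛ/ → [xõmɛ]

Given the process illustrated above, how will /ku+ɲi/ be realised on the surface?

The data show regressive nasality assimilation (vowel nasalisation): /i/ → [ĩ] before /ɴ/; /ɛ/ → [ɛ̃] before /n/; /o/ → [õ] before /m/ — a vowel is nasalised by an immediately following nasal consonant.
/u/ sits next to the nasal /ɲ/ and is therefore nasalised to [ũ].

[kũɲi]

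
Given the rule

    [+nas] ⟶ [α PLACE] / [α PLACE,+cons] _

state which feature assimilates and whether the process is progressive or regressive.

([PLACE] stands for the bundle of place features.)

The rule copies the place features (abbreviated [PLACE]) from the environment onto the target, so the assimilating feature is place.
The conditioning segment sits to the left of the focus bar, meaning the trigger precedes the segment that changes — progressive assimilation.

progressive place assimilation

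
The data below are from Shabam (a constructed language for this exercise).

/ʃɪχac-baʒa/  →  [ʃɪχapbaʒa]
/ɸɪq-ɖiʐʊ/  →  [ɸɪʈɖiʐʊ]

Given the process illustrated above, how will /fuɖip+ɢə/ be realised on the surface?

The data show regressive place assimilation: /c/ → [p] before /b/; /q/ → [ʈ] before /ɖ/. In each pair only place changes, matching the following consonant, while manner and voice stay constant.
/p/ is a voiceless bilabial stop. The following trigger /ɢ/ is uvular, so /p/ must become uvular as well.
The voiceless uvular stop is [q], so /p/ → [q].

[fuɖiqɢə]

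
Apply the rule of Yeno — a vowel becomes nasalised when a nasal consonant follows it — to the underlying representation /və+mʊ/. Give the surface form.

The vowel /ə/ is adjacent to the following nasal /m/, so it acquires [+nasal] and surfaces as [ə̃].

[və̃mʊ]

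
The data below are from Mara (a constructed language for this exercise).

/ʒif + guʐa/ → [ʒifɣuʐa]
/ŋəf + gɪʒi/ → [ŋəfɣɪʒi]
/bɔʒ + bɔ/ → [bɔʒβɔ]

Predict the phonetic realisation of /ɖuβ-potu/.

The data show progressive manner assimilation: /g/ → [ɣ] after /f/; /b/ → [β] after /ʒ/. In each pair only manner changes, matching the preceding consonant, while place and voice stay constant.
The rule targets /p/ (voiceless bilabial stop), which sits after the trigger /β/ (fricative).
A voiceless bilabial fricative is [ɸ], so the surface segment is [ɸ].

[ɖuβɸotu]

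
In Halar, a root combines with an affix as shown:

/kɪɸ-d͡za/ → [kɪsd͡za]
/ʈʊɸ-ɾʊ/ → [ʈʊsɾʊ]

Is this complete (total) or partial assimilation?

partial assimilation

The segment that alternates is /ɸ/, which surfaces as [s] when adjacent to /d͡z/.
/ɸ/ is bilabial while /d͡z/ is alveolar; the output [s] is alveolar, matching the trigger — so the feature that spreads is place.
Manner and voice are unchanged, so the assimilation is partial, not total.
The other alternating form patterns the same way: /ɸ/ → [s] before /ɾ/ (bilabial → alveolar, matching alveolar) — only place changes, and always toward the following segment.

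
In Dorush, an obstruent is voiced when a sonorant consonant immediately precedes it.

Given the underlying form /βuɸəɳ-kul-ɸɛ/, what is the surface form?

[βuɸəɳgulβɛ]

The rule targets /k/ (voiceless velar stop), which sits after the trigger /ɳ/ (voiced).
A voiced velar stop is [g], so the surface segment is [g].
At the second juncture, /ɸ/ likewise becomes [β] adjacent to /l/.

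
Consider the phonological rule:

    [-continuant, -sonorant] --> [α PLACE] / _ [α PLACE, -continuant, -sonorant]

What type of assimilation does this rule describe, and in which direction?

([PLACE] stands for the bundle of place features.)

regressive place assimilation

The rule copies the place features (abbreviated [PLACE]) from the environment onto the target, so the assimilating feature is place.
Since the environment is written after the underscore, the trigger follows the target; the direction is regressive.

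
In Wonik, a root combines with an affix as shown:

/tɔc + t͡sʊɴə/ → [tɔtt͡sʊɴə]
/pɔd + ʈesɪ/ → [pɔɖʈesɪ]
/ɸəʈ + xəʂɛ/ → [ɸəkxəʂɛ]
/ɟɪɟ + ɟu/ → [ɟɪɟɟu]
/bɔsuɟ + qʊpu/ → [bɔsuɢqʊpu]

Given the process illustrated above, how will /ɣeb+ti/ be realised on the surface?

[ɣedti]

The data show regressive place assimilation: /c/ → [t] before /t͡s/; /d/ → [ɖ] before /ʈ/; /ʈ/ → [k] before /x/; /ɟ/ → [ɢ] before /q/. In each pair only place changes, matching the following consonant, while manner and voice stay constant.
No alternation appears in [ɟɪɟɟu]: there the adjacent consonants already agree in place (/ɟ/ and /ɟ/ are both palatal), so this form is consistent with the same rule.
The rule targets /b/ (voiced bilabial stop), which sits before the trigger /t/ (alveolar).
The voiced alveolar stop is [d], so /b/ → [d].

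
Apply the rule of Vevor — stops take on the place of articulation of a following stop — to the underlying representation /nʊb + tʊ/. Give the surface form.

The rule targets /b/ (voiced bilabial stop), which sits before the trigger /t/ (alveolar).
Changing only its place to alveolar gives [d] — the voiced alveolar stop.

[nʊdtʊ]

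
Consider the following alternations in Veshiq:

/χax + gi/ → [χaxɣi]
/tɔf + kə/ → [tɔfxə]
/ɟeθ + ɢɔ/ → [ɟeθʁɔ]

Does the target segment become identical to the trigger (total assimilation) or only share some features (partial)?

Underlying /g/ is realised as [ɣ] next to /x/; /x/ itself does not change.
The change stop → fricative matches the manner of the preceding /x/, identifying this as manner assimilation.
Place and voice are unchanged, so the assimilation is partial, not total.
The same holds elsewhere in the data: /k/ → [x] after /f/ (stop → fricative, matching a fricative); /ɢ/ → [ʁ] after /θ/ (stop → fricative, matching a fricative) — only manner changes, and always toward the preceding segment.

partial assimilation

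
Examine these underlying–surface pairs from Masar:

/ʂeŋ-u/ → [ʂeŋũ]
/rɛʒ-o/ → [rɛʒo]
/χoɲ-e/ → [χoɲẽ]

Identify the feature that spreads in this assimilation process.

The vowel /u/ surfaces as nasalised [ũ] next to the preceding nasal /ŋ/ — it has acquired the [+nasal] feature of its neighbour.
The other form shows the same pattern: /e/ → [ẽ] after /ɲ/ — each time a vowel is nasalised next to a preceding nasal.
No change occurs in [rɛʒo] because the vowel at the boundary is adjacent to an oral consonant, not a nasal (/o/ next to /ʒ/).

nasality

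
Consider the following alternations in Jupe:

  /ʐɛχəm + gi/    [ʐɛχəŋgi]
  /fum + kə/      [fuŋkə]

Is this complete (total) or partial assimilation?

The segment that alternates is /m/, which surfaces as [ŋ] when adjacent to /g/.
The change bilabial → velar matches the place of the following /g/, identifying this as place assimilation.
Manner and voice are unchanged, so the assimilation is partial, not total.
The other alternating form patterns the same way: /m/ → [ŋ] before /k/ (bilabial → velar, matching velar) — only place changes, and always toward the following segment.

partial assimilation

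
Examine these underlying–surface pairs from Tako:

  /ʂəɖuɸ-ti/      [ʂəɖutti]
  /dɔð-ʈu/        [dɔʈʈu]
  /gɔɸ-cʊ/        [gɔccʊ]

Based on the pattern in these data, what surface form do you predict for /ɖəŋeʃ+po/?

[ɖəŋeppo]

The data show regressive total assimilation (/ɸ/ → [t] before /t/; /ð/ → [ʈ] before /ʈ/; /ɸ/ → [c] before /c/): in every case the target segment becomes identical to its following neighbour, copying more than a single feature.
/ʃ/ is the segment targeted by the rule; it sits immediately before /p/, so it assimilates completely and surfaces as [p].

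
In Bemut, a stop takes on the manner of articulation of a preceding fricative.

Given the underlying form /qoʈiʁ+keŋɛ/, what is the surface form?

The rule targets /k/ (voiceless velar stop), which sits after the trigger /ʁ/ (fricative).
A voiceless velar fricative is [x], so the surface segment is [x].

[qoʈiʁxeŋɛ]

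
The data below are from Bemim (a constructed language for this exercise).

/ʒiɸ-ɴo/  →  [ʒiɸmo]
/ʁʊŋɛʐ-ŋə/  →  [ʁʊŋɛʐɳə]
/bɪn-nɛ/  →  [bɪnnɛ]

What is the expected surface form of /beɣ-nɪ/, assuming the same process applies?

The data show progressive place assimilation: /ɴ/ → [m] after /ɸ/; /ŋ/ → [ɳ] after /ʐ/. In each pair only place changes, matching the preceding consonant, while manner and voice stay constant.
No alternation appears in [bɪnnɛ]: there the adjacent consonants already agree in place (/n/ and /n/ are both alveolar), so this form is consistent with the same rule.
The rule targets /n/ (voiced alveolar nasal), which sits after the trigger /ɣ/ (velar).
The voiced velar nasal is [ŋ], so /n/ → [ŋ].

[beɣŋɪ]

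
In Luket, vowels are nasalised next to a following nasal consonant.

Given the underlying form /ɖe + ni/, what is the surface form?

[ɖẽni]

/e/ sits next to the nasal /n/ and is therefore nasalised to [ẽ].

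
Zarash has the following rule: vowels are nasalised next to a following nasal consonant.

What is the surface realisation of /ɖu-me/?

/u/ sits next to the nasal /m/ and is therefore nasalised to [ũ].

[ɖũme]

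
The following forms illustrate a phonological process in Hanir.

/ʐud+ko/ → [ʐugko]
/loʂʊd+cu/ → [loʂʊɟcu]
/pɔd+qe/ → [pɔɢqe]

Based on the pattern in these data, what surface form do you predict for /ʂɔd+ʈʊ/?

The data show regressive place assimilation: /d/ → [g] before /k/; /d/ → [ɟ] before /c/; /d/ → [ɢ] before /q/. In each pair only place changes, matching the following consonant, while manner and voice stay constant.
The rule targets /d/ (voiced alveolar stop), which sits before the trigger /ʈ/ (retroflex).
Changing only its place to retroflex gives [ɖ] — the voiced retroflex stop.

[ʂɔɖʈʊ]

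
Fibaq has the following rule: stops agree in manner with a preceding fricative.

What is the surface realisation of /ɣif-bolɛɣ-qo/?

[ɣifβolɛɣχo]

The rule targets /b/ (voiced bilabial stop), which sits after the trigger /f/ (fricative).
A voiced bilabial fricative is [β], so the surface segment is [β].
The same rule applies at the second boundary: /q/ → [χ] next to /ɣ/.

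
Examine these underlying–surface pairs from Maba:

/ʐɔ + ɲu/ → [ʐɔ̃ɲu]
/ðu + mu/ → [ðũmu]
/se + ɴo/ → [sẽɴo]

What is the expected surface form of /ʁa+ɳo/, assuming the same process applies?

The data show regressive nasality assimilation (vowel nasalisation): /ɔ/ → [ɔ̃] before /ɲ/; /u/ → [ũ] before /m/; /e/ → [ẽ] before /ɴ/ — a vowel is nasalised by an immediately following nasal consonant.
The vowel /a/ is adjacent to the following nasal /ɳ/, so it acquires [+nasal] and surfaces as [ã].

[ʁãɳo]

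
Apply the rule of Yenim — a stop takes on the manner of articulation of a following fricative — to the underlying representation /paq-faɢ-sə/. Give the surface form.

/q/ is a voiceless uvular stop. The following trigger /f/ is a fricative, so /q/ must become a fricative as well.
Changing only its manner to fricative gives [χ] — the voiceless uvular fricative.
At the second juncture, /ɢ/ likewise becomes [ʁ] adjacent to /s/.

[paχfaʁsə]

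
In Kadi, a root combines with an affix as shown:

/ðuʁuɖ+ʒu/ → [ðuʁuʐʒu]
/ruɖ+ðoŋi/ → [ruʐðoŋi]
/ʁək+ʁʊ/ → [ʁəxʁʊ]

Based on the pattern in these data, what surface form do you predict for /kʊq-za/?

The data show regressive manner assimilation: /ɖ/ → [ʐ] before /ʒ/; /ɖ/ → [ʐ] before /ð/; /k/ → [x] before /ʁ/. In each pair only manner changes, matching the following consonant, while place and voice stay constant.
The rule targets /q/ (voiceless uvular stop), which sits before the trigger /z/ (fricative).
Changing only its manner to fricative gives [χ] — the voiceless uvular fricative.

[kʊχza]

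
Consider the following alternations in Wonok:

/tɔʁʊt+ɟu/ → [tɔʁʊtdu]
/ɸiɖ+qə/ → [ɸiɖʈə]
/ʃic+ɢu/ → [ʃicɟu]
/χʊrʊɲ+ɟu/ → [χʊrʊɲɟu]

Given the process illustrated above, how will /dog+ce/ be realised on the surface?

The data show progressive place assimilation: /ɟ/ → [d] after /t/; /q/ → [ʈ] after /ɖ/; /ɢ/ → [ɟ] after /c/. In each pair only place changes, matching the preceding consonant, while manner and voice stay constant.
Nothing changes in [χʊrʊɲɟu]: there the adjacent consonants already agree in place (/ɟ/ and /ɲ/ are both palatal), so this form is consistent with the same rule.
/c/ is a voiceless palatal stop. The preceding trigger /g/ is velar, so /c/ must become velar as well.
A voiceless velar stop is [k], so the surface segment is [k].

[dogke]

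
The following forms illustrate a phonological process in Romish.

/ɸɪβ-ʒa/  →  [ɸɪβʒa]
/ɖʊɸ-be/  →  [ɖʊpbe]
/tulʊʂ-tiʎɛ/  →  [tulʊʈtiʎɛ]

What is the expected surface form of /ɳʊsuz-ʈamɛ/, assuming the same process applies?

[ɳʊsudʈamɛ]

The data show regressive manner assimilation: /ɸ/ → [p] before /b/; /ʂ/ → [ʈ] before /t/. In each pair only manner changes, matching the following consonant, while place and voice stay constant.
Nothing changes in [ɸɪβʒa]: there the adjacent consonants already agree in manner (/β/ and /ʒ/ are both fricatives), so this form is consistent with the same rule.
/z/ is a voiced alveolar fricative. The following trigger /ʈ/ is a stop, so /z/ must become a stop as well.
A voiced alveolar stop is [d], so the surface segment is [d].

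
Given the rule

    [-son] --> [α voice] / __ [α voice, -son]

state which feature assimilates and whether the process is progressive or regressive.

The rule copies [voice] from the environment onto the target, so the assimilating feature is voicing.
The conditioning segment sits to the right of the focus bar, meaning the trigger follows the segment that changes — regressive assimilation.

regressive voicing assimilation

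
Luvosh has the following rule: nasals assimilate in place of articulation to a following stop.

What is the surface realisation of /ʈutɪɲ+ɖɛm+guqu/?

The rule targets /ɲ/ (voiced palatal nasal), which sits before the trigger /ɖ/ (retroflex).
The voiced retroflex nasal is [ɳ], so /ɲ/ → [ɳ].
At the second juncture, /m/ likewise becomes [ŋ] adjacent to /g/.

[ʈutɪɳɖɛŋguqu]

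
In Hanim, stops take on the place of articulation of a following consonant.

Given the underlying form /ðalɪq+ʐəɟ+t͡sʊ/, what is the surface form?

[ðalɪʈʐədt͡sʊ]

/q/ is a voiceless uvular stop. The following trigger /ʐ/ is retroflex, so /q/ must become retroflex as well.
A voiceless retroflex stop is [ʈ], so the surface segment is [ʈ].
At the second juncture, /ɟ/ likewise becomes [d] adjacent to /t͡s/.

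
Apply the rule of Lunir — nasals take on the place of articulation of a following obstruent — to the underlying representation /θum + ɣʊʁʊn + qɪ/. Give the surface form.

/m/ is a voiced bilabial nasal. The following trigger /ɣ/ is velar, so /m/ must become velar as well.
A voiced velar nasal is [ŋ], so the surface segment is [ŋ].
At the second juncture, /n/ likewise becomes [ɴ] adjacent to /q/.

[θuŋɣʊʁʊɴqɪ]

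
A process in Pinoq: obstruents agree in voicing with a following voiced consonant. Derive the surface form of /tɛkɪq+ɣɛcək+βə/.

[tɛkɪɢɣɛcəgβə]

The rule targets /q/ (voiceless uvular stop), which sits before the trigger /ɣ/ (voiced).
A voiced uvular stop is [ɢ], so the surface segment is [ɢ].
At the second juncture, /k/ likewise becomes [g] adjacent to /β/.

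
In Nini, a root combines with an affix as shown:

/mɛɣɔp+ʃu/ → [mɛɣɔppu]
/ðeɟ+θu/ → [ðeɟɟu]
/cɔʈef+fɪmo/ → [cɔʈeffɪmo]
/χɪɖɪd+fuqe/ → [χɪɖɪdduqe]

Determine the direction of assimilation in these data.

progressive

Comparing underlying and surface forms, /ʃ/ → [p] is the alternation; the neighbouring /p/ is constant.
The output [p] is identical to the trigger /p/ — every feature (place, manner, voicing) has been copied — so this is total assimilation.
The other forms behave the same way: /θ/ → [ɟ] after /ɟ/; /f/ → [d] after /d/ — in each case the output is a copy of the preceding consonant.
In [cɔʈeffɪmo] the two consonants at the boundary are already identical (/f/ + /f/), so the rule applies vacuously and nothing changes.
The trigger is the preceding segment, so the direction is progressive (perseverative).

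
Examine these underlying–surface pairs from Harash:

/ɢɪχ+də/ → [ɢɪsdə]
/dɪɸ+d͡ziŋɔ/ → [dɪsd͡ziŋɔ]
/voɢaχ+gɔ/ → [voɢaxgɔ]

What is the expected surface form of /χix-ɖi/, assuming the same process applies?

[χiʂɖi]

The data show regressive place assimilation: /χ/ → [s] before /d/; /ɸ/ → [s] before /d͡z/; /χ/ → [x] before /g/. In each pair only place changes, matching the following consonant, while manner and voice stay constant.
/x/ is a voiceless velar fricative. The following trigger /ɖ/ is retroflex, so /x/ must become retroflex as well.
Changing only its place to retroflex gives [ʂ] — the voiceless retroflex fricative.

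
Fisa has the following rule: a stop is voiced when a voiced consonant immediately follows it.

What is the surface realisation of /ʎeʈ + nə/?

[ʎeɖnə]

/ʈ/ is a voiceless retroflex stop. The following trigger /n/ is voiced, so /ʈ/ must become voiced as well.
A voiced retroflex stop is [ɖ], so the surface segment is [ɖ].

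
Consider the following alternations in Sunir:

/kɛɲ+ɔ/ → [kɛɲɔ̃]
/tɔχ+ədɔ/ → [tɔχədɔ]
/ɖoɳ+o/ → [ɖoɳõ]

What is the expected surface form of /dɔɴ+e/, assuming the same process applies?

The data show progressive nasality assimilation (vowel nasalisation): /ɔ/ → [ɔ̃] after /ɲ/; /o/ → [õ] after /ɳ/ — a vowel is nasalised by an immediately preceding nasal consonant.
No change occurs in [tɔχədɔ] because the vowel at the boundary is adjacent to an oral consonant, not a nasal (/ə/ next to /χ/).
The vowel /e/ is adjacent to the preceding nasal /ɴ/, so it acquires [+nasal] and surfaces as [ẽ].

[dɔɴẽ]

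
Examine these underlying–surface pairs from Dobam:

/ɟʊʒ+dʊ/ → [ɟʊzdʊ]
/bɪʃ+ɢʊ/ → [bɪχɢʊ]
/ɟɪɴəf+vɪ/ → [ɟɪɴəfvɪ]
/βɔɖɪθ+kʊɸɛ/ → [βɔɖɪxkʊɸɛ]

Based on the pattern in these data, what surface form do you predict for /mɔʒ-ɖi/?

The data show regressive place assimilation: /ʒ/ → [z] before /d/; /ʃ/ → [χ] before /ɢ/; /θ/ → [x] before /k/. In each pair only place changes, matching the following consonant, while manner and voice stay constant.
No alternation appears in [ɟɪɴəfvɪ]: there the adjacent consonants already agree in place (/f/ and /v/ are both labiodental), so this form is consistent with the same rule.
The rule targets /ʒ/ (voiced postalveolar fricative), which sits before the trigger /ɖ/ (retroflex).
Changing only its place to retroflex gives [ʐ] — the voiced retroflex fricative.

[mɔʐɖi]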